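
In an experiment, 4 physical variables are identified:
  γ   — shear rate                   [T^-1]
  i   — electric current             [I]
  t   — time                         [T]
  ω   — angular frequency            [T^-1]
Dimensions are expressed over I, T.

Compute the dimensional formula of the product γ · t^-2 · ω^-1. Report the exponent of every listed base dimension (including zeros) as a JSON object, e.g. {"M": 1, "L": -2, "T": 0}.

Dimensional matrix (I×T by γ×i×t×ω):
  I: [ 0  1  0  0]
  T: [-1  0  1 -1]
  [I]: (1)·0+(-2)·0+(-1)·0 = 0
  [T]: (1)·-1+(-2)·1+(-1)·-1 = -2
⇒ T^-2

{"I": 0, "T": -2}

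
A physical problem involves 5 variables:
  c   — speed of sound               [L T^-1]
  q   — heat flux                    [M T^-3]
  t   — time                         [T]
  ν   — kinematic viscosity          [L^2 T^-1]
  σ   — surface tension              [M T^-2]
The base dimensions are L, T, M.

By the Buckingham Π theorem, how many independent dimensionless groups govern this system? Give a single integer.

2

Write exponents as rows L,T,M / cols c,q,t,ν,σ:
  L: [ 1  0  0  2  0]
  T: [-1 -3  1 -1 -2]
  M: [ 0  1  0  0  1]
Row reduction gives pivot columns c,q,t; rank = 3
n=5, r=3 ⇒ 2 dimensionless groups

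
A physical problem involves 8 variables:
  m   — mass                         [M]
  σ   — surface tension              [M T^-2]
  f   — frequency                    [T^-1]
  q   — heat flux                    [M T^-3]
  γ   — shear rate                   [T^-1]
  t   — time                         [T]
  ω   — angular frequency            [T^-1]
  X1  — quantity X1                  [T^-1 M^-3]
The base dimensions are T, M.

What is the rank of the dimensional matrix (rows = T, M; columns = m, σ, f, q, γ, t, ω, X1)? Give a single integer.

2

Write exponents as rows T,M / cols m,σ,f,q,γ,t,ω,X1:
  T: [ 0 -2 -1 -3 -1  1 -1 -1]
  M: [ 1  1  0  1  0  0  0 -3]
Echelon form has 2 nonzero rows (pivots: m,σ)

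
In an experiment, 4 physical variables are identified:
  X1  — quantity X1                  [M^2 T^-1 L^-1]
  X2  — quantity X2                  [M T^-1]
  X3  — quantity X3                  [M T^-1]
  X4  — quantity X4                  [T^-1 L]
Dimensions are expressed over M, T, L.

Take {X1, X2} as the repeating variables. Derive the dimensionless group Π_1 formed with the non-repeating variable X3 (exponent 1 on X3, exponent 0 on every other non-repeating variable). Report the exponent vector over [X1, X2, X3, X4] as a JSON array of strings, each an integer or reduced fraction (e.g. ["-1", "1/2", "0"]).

Exponent matrix [M,T,L] × [X1,X2,X3,X4]:
  M: [ 2  1  1  0]
  T: [-1 -1 -1 -1]
  L: [-1  0  0  1]
Echelon form has 2 nonzero rows (pivots: X1,X2)
Repeat: X1,X2; free: X3,X4
RREF:
  r0: [   1    0    0   -1]
  r1: [   0    1    1    2]
  r2: [   0    0    0    0]
Fix exponent of X3 at 1, X4 at 0; solve each RREF row for its pivot's exponent:
  r0: exp(X1) + (0)·1 = 0 ⇒ exp(X1) = 0
  r1: exp(X2) + (1)·1 = 0 ⇒ exp(X2) = -1
Π_1 = X2^-1 · X3

["0", "-1", "1", "0"]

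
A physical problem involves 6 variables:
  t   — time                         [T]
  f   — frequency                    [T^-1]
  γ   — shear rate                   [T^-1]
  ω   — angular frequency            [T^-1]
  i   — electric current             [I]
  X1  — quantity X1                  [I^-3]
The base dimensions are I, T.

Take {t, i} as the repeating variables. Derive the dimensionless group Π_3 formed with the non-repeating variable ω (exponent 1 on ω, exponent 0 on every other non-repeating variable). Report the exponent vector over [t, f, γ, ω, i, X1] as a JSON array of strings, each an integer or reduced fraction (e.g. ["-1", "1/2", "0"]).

Write exponents as rows I,T / cols t,f,γ,ω,i,X1:
  I: [ 0  0  0  0  1 -3]
  T: [ 1 -1 -1 -1  0  0]
Echelon form has 2 nonzero rows (pivots: t,i)
Repeat: t,i; free: f,γ,ω,X1
RREF:
  r0: [   1   -1   -1   -1    0    0]
  r1: [   0    0    0    0    1   -3]
Fix exponent of ω at 1, f at 0, γ at 0, X1 at 0; solve each RREF row for its pivot's exponent:
  r0: exp(t) + (-1)·1 = 0 ⇒ exp(t) = 1
  r1: exp(i) + (0)·1 = 0 ⇒ exp(i) = 0
Π_3 = t · ω

["1", "0", "0", "1", "0", "0"]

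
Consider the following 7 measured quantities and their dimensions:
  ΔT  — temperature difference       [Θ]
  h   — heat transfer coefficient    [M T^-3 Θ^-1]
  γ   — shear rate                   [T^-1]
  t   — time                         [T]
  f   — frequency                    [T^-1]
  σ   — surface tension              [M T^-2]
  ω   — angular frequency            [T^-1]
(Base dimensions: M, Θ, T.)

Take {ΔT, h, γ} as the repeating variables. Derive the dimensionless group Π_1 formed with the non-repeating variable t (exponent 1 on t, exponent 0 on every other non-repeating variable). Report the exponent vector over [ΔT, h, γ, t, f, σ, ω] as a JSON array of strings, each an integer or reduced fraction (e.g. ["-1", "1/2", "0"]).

Dimensional matrix (M×Θ×T by ΔT×h×γ×t×f×σ×ω):
  M: [ 0  1  0  0  0  1  0]
  Θ: [ 1 -1  0  0  0  0  0]
  T: [ 0 -3 -1  1 -1 -2 -1]
RREF → pivots at {ΔT,h,γ} ⇒ r = 3
Repeat: ΔT,h,γ; free: t,f,σ,ω
RREF:
  r0: [   1    0    0    0    0    1    0]
  r1: [   0    1    0    0    0    1    0]
  r2: [   0    0    1   -1    1   -1    1]
Fix exponent of t at 1, f at 0, σ at 0, ω at 0; solve each RREF row for its pivot's exponent:
  r0: exp(ΔT) + (0)·1 = 0 ⇒ exp(ΔT) = 0
  r1: exp(h) + (0)·1 = 0 ⇒ exp(h) = 0
  r2: exp(γ) + (-1)·1 = 0 ⇒ exp(γ) = 1
Π_1 = γ · t

["0", "0", "1", "1", "0", "0", "0"]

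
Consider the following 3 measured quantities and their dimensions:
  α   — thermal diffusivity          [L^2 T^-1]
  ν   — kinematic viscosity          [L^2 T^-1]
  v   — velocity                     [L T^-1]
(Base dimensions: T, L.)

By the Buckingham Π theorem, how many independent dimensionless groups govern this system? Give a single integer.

Write exponents as rows T,L / cols α,ν,v:
  T: [-1 -1 -1]
  L: [ 2  2  1]
RREF → pivots at {α,v} ⇒ r = 2
3 vars − rank 2 = 1 Π group

1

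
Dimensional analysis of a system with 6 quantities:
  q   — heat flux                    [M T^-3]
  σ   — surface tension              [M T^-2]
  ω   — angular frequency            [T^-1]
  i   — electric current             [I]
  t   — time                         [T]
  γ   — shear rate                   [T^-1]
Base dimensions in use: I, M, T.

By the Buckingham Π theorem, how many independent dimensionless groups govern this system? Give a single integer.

3

Dimensional matrix (I×M×T by q×σ×ω×i×t×γ):
  I: [ 0  0  0  1  0  0]
  M: [ 1  1  0  0  0  0]
  T: [-3 -2 -1  0  1 -1]
Echelon form has 3 nonzero rows (pivots: q,σ,i)
n=6, r=3 ⇒ 3 dimensionless groups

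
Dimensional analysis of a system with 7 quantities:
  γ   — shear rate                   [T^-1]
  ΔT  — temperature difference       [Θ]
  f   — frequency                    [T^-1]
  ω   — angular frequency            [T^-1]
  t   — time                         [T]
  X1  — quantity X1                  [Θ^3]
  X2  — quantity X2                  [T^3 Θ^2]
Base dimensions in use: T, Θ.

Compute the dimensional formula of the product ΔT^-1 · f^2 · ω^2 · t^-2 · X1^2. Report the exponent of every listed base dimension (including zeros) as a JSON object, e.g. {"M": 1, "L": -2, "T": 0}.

{"T": -6, "Θ": 5}

Write exponents as rows T,Θ / cols γ,ΔT,f,ω,t,X1,X2:
  T: [-1  0 -1 -1  1  0  3]
  Θ: [ 0  1  0  0  0  3  2]
  [T]: (-1)·0+(2)·-1+(2)·-1+(-2)·1+(2)·0 = -6
  [Θ]: (-1)·1+(2)·0+(2)·0+(-2)·0+(2)·3 = 5
⇒ T^-6 Θ^5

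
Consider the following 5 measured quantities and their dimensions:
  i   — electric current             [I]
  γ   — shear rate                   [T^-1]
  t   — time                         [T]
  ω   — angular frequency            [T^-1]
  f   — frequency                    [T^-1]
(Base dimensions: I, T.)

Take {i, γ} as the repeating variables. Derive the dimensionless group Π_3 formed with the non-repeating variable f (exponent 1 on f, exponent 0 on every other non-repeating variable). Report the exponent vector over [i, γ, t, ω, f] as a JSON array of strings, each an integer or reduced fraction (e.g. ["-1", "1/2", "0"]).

["0", "-1", "0", "0", "1"]

Dimensional matrix (I×T by i×γ×t×ω×f):
  I: [ 1  0  0  0  0]
  T: [ 0 -1  1 -1 -1]
RREF → pivots at {i,γ} ⇒ r = 2
Pivot set = {i,γ}, free = {t,ω,f}
RREF:
  r0: [   1    0    0    0    0]
  r1: [   0    1   -1    1    1]
Fix exponent of f at 1, t at 0, ω at 0; solve each RREF row for its pivot's exponent:
  r0: exp(i) + (0)·1 = 0 ⇒ exp(i) = 0
  r1: exp(γ) + (1)·1 = 0 ⇒ exp(γ) = -1
Π_3 = γ^-1 · f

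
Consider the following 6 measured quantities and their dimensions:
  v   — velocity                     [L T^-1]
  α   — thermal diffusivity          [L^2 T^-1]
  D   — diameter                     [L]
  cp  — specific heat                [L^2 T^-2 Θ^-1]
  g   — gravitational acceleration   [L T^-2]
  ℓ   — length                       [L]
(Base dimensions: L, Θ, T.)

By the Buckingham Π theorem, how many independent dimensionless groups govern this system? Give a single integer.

Dimensional matrix (L×Θ×T by v×α×D×cp×g×ℓ):
  L: [ 1  2  1  2  1  1]
  Θ: [ 0  0  0 -1  0  0]
  T: [-1 -1  0 -2 -2  0]
Echelon form has 3 nonzero rows (pivots: v,α,cp)
Π count = n − r = 6 − 3 = 3

3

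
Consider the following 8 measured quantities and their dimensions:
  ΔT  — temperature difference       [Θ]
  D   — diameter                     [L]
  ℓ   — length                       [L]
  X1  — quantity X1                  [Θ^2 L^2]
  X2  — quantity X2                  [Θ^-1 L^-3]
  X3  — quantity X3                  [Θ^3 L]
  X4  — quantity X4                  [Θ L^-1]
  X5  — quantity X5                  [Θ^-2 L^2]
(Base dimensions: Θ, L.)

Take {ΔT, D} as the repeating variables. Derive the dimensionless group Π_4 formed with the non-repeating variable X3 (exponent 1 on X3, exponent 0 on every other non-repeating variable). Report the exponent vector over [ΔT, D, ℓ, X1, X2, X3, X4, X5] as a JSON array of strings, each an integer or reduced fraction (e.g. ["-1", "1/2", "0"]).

Dimensional matrix (Θ×L by ΔT×D×ℓ×X1×X2×X3×X4×X5):
  Θ: [ 1  0  0  2 -1  3  1 -2]
  L: [ 0  1  1  2 -3  1 -1  2]
Row reduction gives pivot columns ΔT,D; rank = 2
Pivot set = {ΔT,D}, free = {ℓ,X1,X2,X3,X4,X5}
RREF:
  r0: [   1    0    0    2   -1    3    1   -2]
  r1: [   0    1    1    2   -3    1   -1    2]
Fix exponent of X3 at 1, ℓ at 0, X1 at 0, X2 at 0, X4 at 0, X5 at 0; solve each RREF row for its pivot's exponent:
  r0: exp(ΔT) + (3)·1 = 0 ⇒ exp(ΔT) = -3
  r1: exp(D) + (1)·1 = 0 ⇒ exp(D) = -1
Π_4 = ΔT^-3 · D^-1 · X3

["-3", "-1", "0", "0", "0", "1", "0", "0"]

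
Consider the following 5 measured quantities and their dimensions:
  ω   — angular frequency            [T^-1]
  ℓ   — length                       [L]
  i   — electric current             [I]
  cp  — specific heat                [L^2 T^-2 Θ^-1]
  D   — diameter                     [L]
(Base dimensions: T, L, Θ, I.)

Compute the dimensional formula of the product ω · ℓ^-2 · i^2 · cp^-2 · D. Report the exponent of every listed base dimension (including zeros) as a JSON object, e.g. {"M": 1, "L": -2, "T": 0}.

{"T": 3, "L": -5, "Θ": 2, "I": 2}

Exponent matrix [T,L,Θ,I] × [ω,ℓ,i,cp,D]:
  T: [-1  0  0 -2  0]
  L: [ 0  1  0  2  1]
  Θ: [ 0  0  0 -1  0]
  I: [ 0  0  1  0  0]
  [T]: (1)·-1+(-2)·0+(2)·0+(-2)·-2+(1)·0 = 3
  [L]: (1)·0+(-2)·1+(2)·0+(-2)·2+(1)·1 = -5
  [Θ]: (1)·0+(-2)·0+(2)·0+(-2)·-1+(1)·0 = 2
  [I]: (1)·0+(-2)·0+(2)·1+(-2)·0+(1)·0 = 2
⇒ T^3 L^-5 Θ^2 I^2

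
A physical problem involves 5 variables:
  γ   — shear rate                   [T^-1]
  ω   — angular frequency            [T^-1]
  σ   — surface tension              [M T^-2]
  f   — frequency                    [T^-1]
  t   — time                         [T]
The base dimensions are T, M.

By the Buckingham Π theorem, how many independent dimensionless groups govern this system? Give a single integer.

Exponent matrix [T,M] × [γ,ω,σ,f,t]:
  T: [-1 -1 -2 -1  1]
  M: [ 0  0  1  0  0]
Row reduction gives pivot columns γ,σ; rank = 2
Π count = n − r = 5 − 2 = 3

3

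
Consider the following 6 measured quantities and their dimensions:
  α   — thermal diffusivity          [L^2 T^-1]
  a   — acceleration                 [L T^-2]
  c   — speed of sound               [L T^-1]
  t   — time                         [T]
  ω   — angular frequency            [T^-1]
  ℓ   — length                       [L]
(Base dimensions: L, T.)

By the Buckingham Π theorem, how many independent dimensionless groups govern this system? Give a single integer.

4

Exponent matrix [L,T] × [α,a,c,t,ω,ℓ]:
  L: [ 2  1  1  0  0  1]
  T: [-1 -2 -1  1 -1  0]
Echelon form has 2 nonzero rows (pivots: α,a)
6 vars − rank 2 = 4 Π groups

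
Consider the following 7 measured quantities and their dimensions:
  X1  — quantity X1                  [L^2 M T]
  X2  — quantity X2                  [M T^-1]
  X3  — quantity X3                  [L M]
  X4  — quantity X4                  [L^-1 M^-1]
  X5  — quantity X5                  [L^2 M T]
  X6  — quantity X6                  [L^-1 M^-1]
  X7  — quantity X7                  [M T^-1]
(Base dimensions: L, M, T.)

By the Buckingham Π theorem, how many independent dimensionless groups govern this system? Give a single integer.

Exponent matrix [L,M,T] × [X1,X2,X3,X4,X5,X6,X7]:
  L: [ 2  0  1 -1  2 -1  0]
  M: [ 1  1  1 -1  1 -1  1]
  T: [ 1 -1  0  0  1  0 -1]
Echelon form has 2 nonzero rows (pivots: X1,X2)
7 vars − rank 2 = 5 Π groups

5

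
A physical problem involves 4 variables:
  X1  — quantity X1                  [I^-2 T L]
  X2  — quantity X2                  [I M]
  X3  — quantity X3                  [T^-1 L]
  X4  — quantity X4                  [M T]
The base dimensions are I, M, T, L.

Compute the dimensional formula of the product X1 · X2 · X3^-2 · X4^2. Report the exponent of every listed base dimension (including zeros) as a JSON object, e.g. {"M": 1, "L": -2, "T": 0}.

{"I": -1, "M": 3, "T": 5, "L": -1}

Write exponents as rows I,M,T,L / cols X1,X2,X3,X4:
  I: [-2  1  0  0]
  M: [ 0  1  0  1]
  T: [ 1  0 -1  1]
  L: [ 1  0  1  0]
  [I]: (1)·-2+(1)·1+(-2)·0+(2)·0 = -1
  [M]: (1)·0+(1)·1+(-2)·0+(2)·1 = 3
  [T]: (1)·1+(1)·0+(-2)·-1+(2)·1 = 5
  [L]: (1)·1+(1)·0+(-2)·1+(2)·0 = -1
⇒ I^-1 M^3 T^5 L^-1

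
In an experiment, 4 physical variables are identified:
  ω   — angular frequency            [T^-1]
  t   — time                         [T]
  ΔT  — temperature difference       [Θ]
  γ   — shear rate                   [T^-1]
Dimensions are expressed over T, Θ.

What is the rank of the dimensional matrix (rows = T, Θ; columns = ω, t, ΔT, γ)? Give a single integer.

2

Exponent matrix [T,Θ] × [ω,t,ΔT,γ]:
  T: [-1  1  0 -1]
  Θ: [ 0  0  1  0]
Row reduction gives pivot columns ω,ΔT; rank = 2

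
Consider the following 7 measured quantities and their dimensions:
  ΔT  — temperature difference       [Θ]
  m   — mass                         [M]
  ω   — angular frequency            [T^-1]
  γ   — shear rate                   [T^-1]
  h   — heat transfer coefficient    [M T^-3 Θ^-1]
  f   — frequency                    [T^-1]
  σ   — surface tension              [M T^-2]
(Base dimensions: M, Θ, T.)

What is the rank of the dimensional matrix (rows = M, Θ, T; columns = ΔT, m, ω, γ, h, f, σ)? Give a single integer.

Write exponents as rows M,Θ,T / cols ΔT,m,ω,γ,h,f,σ:
  M: [ 0  1  0  0  1  0  1]
  Θ: [ 1  0  0  0 -1  0  0]
  T: [ 0  0 -1 -1 -3 -1 -2]
Echelon form has 3 nonzero rows (pivots: ΔT,m,ω)

3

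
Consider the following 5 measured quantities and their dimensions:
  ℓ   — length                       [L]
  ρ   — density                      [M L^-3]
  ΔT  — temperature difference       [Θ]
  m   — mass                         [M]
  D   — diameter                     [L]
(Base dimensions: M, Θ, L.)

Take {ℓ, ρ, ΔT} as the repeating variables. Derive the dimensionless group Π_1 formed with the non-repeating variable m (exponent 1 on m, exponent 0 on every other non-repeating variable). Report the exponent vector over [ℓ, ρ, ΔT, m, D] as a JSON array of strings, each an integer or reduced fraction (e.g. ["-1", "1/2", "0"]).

["-3", "-1", "0", "1", "0"]

Exponent matrix [M,Θ,L] × [ℓ,ρ,ΔT,m,D]:
  M: [ 0  1  0  1  0]
  Θ: [ 0  0  1  0  0]
  L: [ 1 -3  0  0  1]
Row reduction gives pivot columns ℓ,ρ,ΔT; rank = 3
Repeat: ℓ,ρ,ΔT; free: m,D
RREF:
  r0: [   1    0    0    3    1]
  r1: [   0    1    0    1    0]
  r2: [   0    0    1    0    0]
Fix exponent of m at 1, D at 0; solve each RREF row for its pivot's exponent:
  r0: exp(ℓ) + (3)·1 = 0 ⇒ exp(ℓ) = -3
  r1: exp(ρ) + (1)·1 = 0 ⇒ exp(ρ) = -1
  r2: exp(ΔT) + (0)·1 = 0 ⇒ exp(ΔT) = 0
Π_1 = ℓ^-3 · ρ^-1 · m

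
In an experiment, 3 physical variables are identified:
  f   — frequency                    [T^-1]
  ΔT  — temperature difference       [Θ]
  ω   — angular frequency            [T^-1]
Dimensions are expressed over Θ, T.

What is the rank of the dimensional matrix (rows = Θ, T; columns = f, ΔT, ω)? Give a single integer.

2

Dimensional matrix (Θ×T by f×ΔT×ω):
  Θ: [ 0  1  0]
  T: [-1  0 -1]
RREF → pivots at {f,ΔT} ⇒ r = 2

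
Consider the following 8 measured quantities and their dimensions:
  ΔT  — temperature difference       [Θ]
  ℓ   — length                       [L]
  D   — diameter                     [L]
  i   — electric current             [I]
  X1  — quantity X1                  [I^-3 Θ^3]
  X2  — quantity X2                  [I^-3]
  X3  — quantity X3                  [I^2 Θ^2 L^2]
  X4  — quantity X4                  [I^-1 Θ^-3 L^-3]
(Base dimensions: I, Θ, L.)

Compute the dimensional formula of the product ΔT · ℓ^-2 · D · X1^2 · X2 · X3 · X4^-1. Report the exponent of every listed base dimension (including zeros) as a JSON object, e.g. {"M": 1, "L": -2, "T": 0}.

{"I": -6, "Θ": 12, "L": 4}

Write exponents as rows I,Θ,L / cols ΔT,ℓ,D,i,X1,X2,X3,X4:
  I: [ 0  0  0  1 -3 -3  2 -1]
  Θ: [ 1  0  0  0  3  0  2 -3]
  L: [ 0  1  1  0  0  0  2 -3]
  [I]: (1)·0+(-2)·0+(1)·0+(2)·-3+(1)·-3+(1)·2+(-1)·-1 = -6
  [Θ]: (1)·1+(-2)·0+(1)·0+(2)·3+(1)·0+(1)·2+(-1)·-3 = 12
  [L]: (1)·0+(-2)·1+(1)·1+(2)·0+(1)·0+(1)·2+(-1)·-3 = 4
⇒ I^-6 Θ^12 L^4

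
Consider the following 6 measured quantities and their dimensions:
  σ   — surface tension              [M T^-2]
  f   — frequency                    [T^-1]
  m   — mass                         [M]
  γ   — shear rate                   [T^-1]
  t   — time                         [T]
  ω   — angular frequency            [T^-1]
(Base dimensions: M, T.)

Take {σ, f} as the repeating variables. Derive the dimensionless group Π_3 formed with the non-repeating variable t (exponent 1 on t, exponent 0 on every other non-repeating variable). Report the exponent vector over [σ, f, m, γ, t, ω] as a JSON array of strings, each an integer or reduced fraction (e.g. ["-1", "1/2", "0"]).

["0", "1", "0", "0", "1", "0"]

Write exponents as rows M,T / cols σ,f,m,γ,t,ω:
  M: [ 1  0  1  0  0  0]
  T: [-2 -1  0 -1  1 -1]
RREF → pivots at {σ,f} ⇒ r = 2
Pivot set = {σ,f}, free = {m,γ,t,ω}
RREF:
  r0: [   1    0    1    0    0    0]
  r1: [   0    1   -2    1   -1    1]
Fix exponent of t at 1, m at 0, γ at 0, ω at 0; solve each RREF row for its pivot's exponent:
  r0: exp(σ) + (0)·1 = 0 ⇒ exp(σ) = 0
  r1: exp(f) + (-1)·1 = 0 ⇒ exp(f) = 1
Π_3 = f · t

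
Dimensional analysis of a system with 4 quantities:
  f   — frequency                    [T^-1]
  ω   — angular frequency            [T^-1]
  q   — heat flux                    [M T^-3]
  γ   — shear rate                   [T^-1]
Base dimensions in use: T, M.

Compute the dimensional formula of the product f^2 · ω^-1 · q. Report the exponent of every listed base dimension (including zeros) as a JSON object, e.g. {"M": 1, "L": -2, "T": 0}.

Dimensional matrix (T×M by f×ω×q×γ):
  T: [-1 -1 -3 -1]
  M: [ 0  0  1  0]
  [T]: (2)·-1+(-1)·-1+(1)·-3 = -4
  [M]: (2)·0+(-1)·0+(1)·1 = 1
⇒ T^-4 M

{"T": -4, "M": 1}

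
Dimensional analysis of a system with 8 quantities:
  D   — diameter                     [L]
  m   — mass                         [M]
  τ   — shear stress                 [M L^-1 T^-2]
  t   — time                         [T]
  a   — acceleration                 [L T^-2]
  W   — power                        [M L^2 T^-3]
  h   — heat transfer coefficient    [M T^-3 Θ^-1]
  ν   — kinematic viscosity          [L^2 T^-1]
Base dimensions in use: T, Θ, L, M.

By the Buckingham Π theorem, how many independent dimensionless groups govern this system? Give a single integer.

Dimensional matrix (T×Θ×L×M by D×m×τ×t×a×W×h×ν):
  T: [ 0  0 -2  1 -2 -3 -3 -1]
  Θ: [ 0  0  0  0  0  0 -1  0]
  L: [ 1  0 -1  0  1  2  0  2]
  M: [ 0  1  1  0  0  1  1  0]
Echelon form has 4 nonzero rows (pivots: D,m,τ,h)
8 vars − rank 4 = 4 Π groups

4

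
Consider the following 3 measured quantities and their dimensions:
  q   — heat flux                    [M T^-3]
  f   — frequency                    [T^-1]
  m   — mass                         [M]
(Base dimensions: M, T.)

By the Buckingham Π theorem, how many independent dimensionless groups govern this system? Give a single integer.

1

Dimensional matrix (M×T by q×f×m):
  M: [ 1  0  1]
  T: [-3 -1  0]
RREF → pivots at {q,f} ⇒ r = 2
3 vars − rank 2 = 1 Π group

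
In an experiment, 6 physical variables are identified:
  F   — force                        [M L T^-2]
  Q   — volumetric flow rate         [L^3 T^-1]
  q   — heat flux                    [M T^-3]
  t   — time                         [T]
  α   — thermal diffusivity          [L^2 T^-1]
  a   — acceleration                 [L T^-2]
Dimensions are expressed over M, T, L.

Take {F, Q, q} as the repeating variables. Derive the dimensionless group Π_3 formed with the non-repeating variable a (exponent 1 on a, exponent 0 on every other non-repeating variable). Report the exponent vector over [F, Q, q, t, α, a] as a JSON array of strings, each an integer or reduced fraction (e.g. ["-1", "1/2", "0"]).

Exponent matrix [M,T,L] × [F,Q,q,t,α,a]:
  M: [ 1  0  1  0  0  0]
  T: [-2 -1 -3  1 -1 -2]
  L: [ 1  3  0  0  2  1]
Echelon form has 3 nonzero rows (pivots: F,Q,q)
Pivot set = {F,Q,q}, free = {t,α,a}
RREF:
  r0: [   1    0    0  3/4 -1/4 -5/4]
  r1: [   0    1    0 -1/4  3/4  3/4]
  r2: [   0    0    1 -3/4  1/4  5/4]
Fix exponent of a at 1, t at 0, α at 0; solve each RREF row for its pivot's exponent:
  r0: exp(F) + (-5/4)·1 = 0 ⇒ exp(F) = 5/4
  r1: exp(Q) + (3/4)·1 = 0 ⇒ exp(Q) = -3/4
  r2: exp(q) + (5/4)·1 = 0 ⇒ exp(q) = -5/4
Π_3 = F^(5/4) · Q^(-3/4) · q^(-5/4) · a

["5/4", "-3/4", "-5/4", "0", "0", "1"]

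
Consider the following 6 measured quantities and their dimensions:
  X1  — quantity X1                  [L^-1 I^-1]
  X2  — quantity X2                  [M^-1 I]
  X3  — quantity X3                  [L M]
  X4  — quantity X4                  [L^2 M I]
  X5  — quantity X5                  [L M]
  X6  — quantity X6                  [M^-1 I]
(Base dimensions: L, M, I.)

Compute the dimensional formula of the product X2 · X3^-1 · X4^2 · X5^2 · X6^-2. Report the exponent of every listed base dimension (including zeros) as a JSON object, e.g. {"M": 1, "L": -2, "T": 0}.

Write exponents as rows L,M,I / cols X1,X2,X3,X4,X5,X6:
  L: [-1  0  1  2  1  0]
  M: [ 0 -1  1  1  1 -1]
  I: [-1  1  0  1  0  1]
  [L]: (1)·0+(-1)·1+(2)·2+(2)·1+(-2)·0 = 5
  [M]: (1)·-1+(-1)·1+(2)·1+(2)·1+(-2)·-1 = 4
  [I]: (1)·1+(-1)·0+(2)·1+(2)·0+(-2)·1 = 1
⇒ L^5 M^4 I

{"L": 5, "M": 4, "I": 1}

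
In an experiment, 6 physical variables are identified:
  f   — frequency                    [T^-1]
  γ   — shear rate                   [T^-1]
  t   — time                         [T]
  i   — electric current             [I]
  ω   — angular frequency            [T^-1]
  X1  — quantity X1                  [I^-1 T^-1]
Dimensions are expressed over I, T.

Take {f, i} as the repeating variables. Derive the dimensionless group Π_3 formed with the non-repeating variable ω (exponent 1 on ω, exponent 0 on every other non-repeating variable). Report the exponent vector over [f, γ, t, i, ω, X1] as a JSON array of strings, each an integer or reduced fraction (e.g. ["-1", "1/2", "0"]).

["-1", "0", "0", "0", "1", "0"]

Dimensional matrix (I×T by f×γ×t×i×ω×X1):
  I: [ 0  0  0  1  0 -1]
  T: [-1 -1  1  0 -1 -1]
Echelon form has 2 nonzero rows (pivots: f,i)
Pivot set = {f,i}, free = {γ,t,ω,X1}
RREF:
  r0: [   1    1   -1    0    1    1]
  r1: [   0    0    0    1    0   -1]
Fix exponent of ω at 1, γ at 0, t at 0, X1 at 0; solve each RREF row for its pivot's exponent:
  r0: exp(f) + (1)·1 = 0 ⇒ exp(f) = -1
  r1: exp(i) + (0)·1 = 0 ⇒ exp(i) = 0
Π_3 = f^-1 · ω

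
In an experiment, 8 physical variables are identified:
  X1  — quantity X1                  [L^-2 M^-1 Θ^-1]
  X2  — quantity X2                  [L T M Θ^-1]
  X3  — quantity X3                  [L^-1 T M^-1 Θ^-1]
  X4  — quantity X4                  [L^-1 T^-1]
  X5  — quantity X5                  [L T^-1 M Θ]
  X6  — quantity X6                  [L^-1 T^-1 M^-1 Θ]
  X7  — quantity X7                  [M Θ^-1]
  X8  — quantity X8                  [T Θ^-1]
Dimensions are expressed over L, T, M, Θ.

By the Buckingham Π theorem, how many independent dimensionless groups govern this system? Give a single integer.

5

Write exponents as rows L,T,M,Θ / cols X1,X2,X3,X4,X5,X6,X7,X8:
  L: [-2  1 -1 -1  1 -1  0  0]
  T: [ 0  1  1 -1 -1 -1  0  1]
  M: [-1  1 -1  0  1 -1  1  0]
  Θ: [-1 -1 -1  0  1  1 -1 -1]
Row reduction gives pivot columns X1,X2,X3; rank = 3
Π count = n − r = 8 − 3 = 5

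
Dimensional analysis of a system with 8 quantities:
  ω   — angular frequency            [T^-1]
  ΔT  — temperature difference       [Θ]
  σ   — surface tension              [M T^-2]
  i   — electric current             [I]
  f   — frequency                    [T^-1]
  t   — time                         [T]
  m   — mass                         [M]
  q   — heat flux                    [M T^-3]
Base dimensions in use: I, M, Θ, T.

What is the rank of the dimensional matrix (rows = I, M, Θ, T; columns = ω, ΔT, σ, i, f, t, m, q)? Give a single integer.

Exponent matrix [I,M,Θ,T] × [ω,ΔT,σ,i,f,t,m,q]:
  I: [ 0  0  0  1  0  0  0  0]
  M: [ 0  0  1  0  0  0  1  1]
  Θ: [ 0  1  0  0  0  0  0  0]
  T: [-1  0 -2  0 -1  1  0 -3]
Row reduction gives pivot columns ω,ΔT,σ,i; rank = 4

4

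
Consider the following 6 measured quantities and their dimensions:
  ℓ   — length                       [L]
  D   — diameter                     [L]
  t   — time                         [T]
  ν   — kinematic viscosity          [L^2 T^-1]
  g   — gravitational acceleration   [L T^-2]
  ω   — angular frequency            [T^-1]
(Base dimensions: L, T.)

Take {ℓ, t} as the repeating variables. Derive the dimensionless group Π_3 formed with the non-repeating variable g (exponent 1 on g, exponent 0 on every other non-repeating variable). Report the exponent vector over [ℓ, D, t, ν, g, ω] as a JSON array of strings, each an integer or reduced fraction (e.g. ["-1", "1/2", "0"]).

Exponent matrix [L,T] × [ℓ,D,t,ν,g,ω]:
  L: [ 1  1  0  2  1  0]
  T: [ 0  0  1 -1 -2 -1]
RREF → pivots at {ℓ,t} ⇒ r = 2
Pivot set = {ℓ,t}, free = {D,ν,g,ω}
RREF:
  r0: [   1    1    0    2    1    0]
  r1: [   0    0    1   -1   -2   -1]
Fix exponent of g at 1, D at 0, ν at 0, ω at 0; solve each RREF row for its pivot's exponent:
  r0: exp(ℓ) + (1)·1 = 0 ⇒ exp(ℓ) = -1
  r1: exp(t) + (-2)·1 = 0 ⇒ exp(t) = 2
Π_3 = ℓ^-1 · t^2 · g

["-1", "0", "2", "0", "1", "0"]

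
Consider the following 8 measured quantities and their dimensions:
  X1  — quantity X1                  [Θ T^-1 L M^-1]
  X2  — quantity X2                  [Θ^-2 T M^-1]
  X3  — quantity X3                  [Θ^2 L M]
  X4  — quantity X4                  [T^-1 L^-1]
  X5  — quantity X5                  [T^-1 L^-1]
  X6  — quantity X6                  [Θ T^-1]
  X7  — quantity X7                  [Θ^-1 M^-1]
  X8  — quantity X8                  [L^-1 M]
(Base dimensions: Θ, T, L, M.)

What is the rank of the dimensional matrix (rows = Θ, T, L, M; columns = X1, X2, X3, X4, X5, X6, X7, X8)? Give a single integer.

Write exponents as rows Θ,T,L,M / cols X1,X2,X3,X4,X5,X6,X7,X8:
  Θ: [ 1 -2  2  0  0  1 -1  0]
  T: [-1  1  0 -1 -1 -1  0  0]
  L: [ 1  0  1 -1 -1  0  0 -1]
  M: [-1 -1  1  0  0  0 -1  1]
RREF → pivots at {X1,X2,X3} ⇒ r = 3

3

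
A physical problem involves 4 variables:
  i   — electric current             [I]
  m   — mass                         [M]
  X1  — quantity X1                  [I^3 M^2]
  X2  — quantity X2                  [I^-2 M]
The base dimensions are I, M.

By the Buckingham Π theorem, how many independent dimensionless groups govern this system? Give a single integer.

2

Write exponents as rows I,M / cols i,m,X1,X2:
  I: [ 1  0  3 -2]
  M: [ 0  1  2  1]
Echelon form has 2 nonzero rows (pivots: i,m)
Π count = n − r = 4 − 2 = 2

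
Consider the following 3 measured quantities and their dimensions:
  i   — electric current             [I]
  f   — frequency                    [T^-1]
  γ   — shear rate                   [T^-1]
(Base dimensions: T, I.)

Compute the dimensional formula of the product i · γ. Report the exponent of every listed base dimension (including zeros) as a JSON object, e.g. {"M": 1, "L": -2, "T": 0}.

Exponent matrix [T,I] × [i,f,γ]:
  T: [ 0 -1 -1]
  I: [ 1  0  0]
  [T]: (1)·0+(1)·-1 = -1
  [I]: (1)·1+(1)·0 = 1
⇒ T^-1 I

{"T": -1, "I": 1}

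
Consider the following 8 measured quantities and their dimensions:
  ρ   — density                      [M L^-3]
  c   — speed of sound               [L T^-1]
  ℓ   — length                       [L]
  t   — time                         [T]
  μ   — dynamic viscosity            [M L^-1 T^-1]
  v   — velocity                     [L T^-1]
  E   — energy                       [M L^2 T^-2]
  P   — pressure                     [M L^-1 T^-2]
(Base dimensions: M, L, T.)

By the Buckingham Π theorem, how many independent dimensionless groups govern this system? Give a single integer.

5

Exponent matrix [M,L,T] × [ρ,c,ℓ,t,μ,v,E,P]:
  M: [ 1  0  0  0  1  0  1  1]
  L: [-3  1  1  0 -1  1  2 -1]
  T: [ 0 -1  0  1 -1 -1 -2 -2]
Echelon form has 3 nonzero rows (pivots: ρ,c,ℓ)
n=8, r=3 ⇒ 5 dimensionless groups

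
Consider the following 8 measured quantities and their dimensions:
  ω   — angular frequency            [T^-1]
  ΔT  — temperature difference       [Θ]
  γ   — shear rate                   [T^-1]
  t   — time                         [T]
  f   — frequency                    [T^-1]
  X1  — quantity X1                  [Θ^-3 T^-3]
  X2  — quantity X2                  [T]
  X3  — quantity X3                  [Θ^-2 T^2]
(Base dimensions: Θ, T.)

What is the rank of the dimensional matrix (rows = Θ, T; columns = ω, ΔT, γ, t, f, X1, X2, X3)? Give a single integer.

Dimensional matrix (Θ×T by ω×ΔT×γ×t×f×X1×X2×X3):
  Θ: [ 0  1  0  0  0 -3  0 -2]
  T: [-1  0 -1  1 -1 -3  1  2]
RREF → pivots at {ω,ΔT} ⇒ r = 2

2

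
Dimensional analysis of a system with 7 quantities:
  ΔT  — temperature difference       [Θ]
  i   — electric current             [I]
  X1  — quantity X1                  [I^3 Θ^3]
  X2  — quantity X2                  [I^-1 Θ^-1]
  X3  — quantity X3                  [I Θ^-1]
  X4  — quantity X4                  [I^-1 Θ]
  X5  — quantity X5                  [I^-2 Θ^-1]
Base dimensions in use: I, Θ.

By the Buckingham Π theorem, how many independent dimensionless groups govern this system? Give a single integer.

5

Dimensional matrix (I×Θ by ΔT×i×X1×X2×X3×X4×X5):
  I: [ 0  1  3 -1  1 -1 -2]
  Θ: [ 1  0  3 -1 -1  1 -1]
Row reduction gives pivot columns ΔT,i; rank = 2
7 vars − rank 2 = 5 Π groups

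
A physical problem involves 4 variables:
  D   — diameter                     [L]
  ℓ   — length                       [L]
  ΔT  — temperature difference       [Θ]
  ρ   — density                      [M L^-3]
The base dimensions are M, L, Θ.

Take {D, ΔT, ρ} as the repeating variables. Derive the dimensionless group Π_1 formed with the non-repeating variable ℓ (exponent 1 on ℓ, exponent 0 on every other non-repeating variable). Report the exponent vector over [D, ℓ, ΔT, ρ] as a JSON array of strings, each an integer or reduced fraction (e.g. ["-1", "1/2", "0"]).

["-1", "1", "0", "0"]

Dimensional matrix (M×L×Θ by D×ℓ×ΔT×ρ):
  M: [ 0  0  0  1]
  L: [ 1  1  0 -3]
  Θ: [ 0  0  1  0]
RREF → pivots at {D,ΔT,ρ} ⇒ r = 3
Pivot set = {D,ΔT,ρ}, free = {ℓ}
RREF:
  r0: [   1    1    0    0]
  r1: [   0    0    1    0]
  r2: [   0    0    0    1]
Fix exponent of ℓ at 1; solve each RREF row for its pivot's exponent:
  r0: exp(D) + (1)·1 = 0 ⇒ exp(D) = -1
  r1: exp(ΔT) + (0)·1 = 0 ⇒ exp(ΔT) = 0
  r2: exp(ρ) + (0)·1 = 0 ⇒ exp(ρ) = 0
Π_1 = D^-1 · ℓ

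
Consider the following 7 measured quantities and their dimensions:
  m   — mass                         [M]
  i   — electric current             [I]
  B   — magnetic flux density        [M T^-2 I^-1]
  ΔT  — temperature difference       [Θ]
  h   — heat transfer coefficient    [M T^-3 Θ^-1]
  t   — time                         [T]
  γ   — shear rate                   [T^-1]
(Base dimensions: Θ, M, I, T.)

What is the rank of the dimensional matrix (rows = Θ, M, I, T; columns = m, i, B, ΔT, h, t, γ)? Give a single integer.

Exponent matrix [Θ,M,I,T] × [m,i,B,ΔT,h,t,γ]:
  Θ: [ 0  0  0  1 -1  0  0]
  M: [ 1  0  1  0  1  0  0]
  I: [ 0  1 -1  0  0  0  0]
  T: [ 0  0 -2  0 -3  1 -1]
Row reduction gives pivot columns m,i,B,ΔT; rank = 4

4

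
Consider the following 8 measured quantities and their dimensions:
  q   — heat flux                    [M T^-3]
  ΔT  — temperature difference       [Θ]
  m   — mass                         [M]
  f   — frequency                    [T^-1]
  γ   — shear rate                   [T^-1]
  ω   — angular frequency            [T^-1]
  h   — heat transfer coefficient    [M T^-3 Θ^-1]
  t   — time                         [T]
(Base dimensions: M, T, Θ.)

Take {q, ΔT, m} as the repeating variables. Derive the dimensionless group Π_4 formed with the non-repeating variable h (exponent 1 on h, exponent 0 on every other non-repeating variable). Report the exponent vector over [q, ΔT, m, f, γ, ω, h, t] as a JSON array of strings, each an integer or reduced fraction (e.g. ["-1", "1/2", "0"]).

["-1", "1", "0", "0", "0", "0", "1", "0"]

Dimensional matrix (M×T×Θ by q×ΔT×m×f×γ×ω×h×t):
  M: [ 1  0  1  0  0  0  1  0]
  T: [-3  0  0 -1 -1 -1 -3  1]
  Θ: [ 0  1  0  0  0  0 -1  0]
RREF → pivots at {q,ΔT,m} ⇒ r = 3
Pivot set = {q,ΔT,m}, free = {f,γ,ω,h,t}
RREF:
  r0: [   1    0    0  1/3  1/3  1/3    1 -1/3]
  r1: [   0    1    0    0    0    0   -1    0]
  r2: [   0    0    1 -1/3 -1/3 -1/3    0  1/3]
Fix exponent of h at 1, f at 0, γ at 0, ω at 0, t at 0; solve each RREF row for its pivot's exponent:
  r0: exp(q) + (1)·1 = 0 ⇒ exp(q) = -1
  r1: exp(ΔT) + (-1)·1 = 0 ⇒ exp(ΔT) = 1
  r2: exp(m) + (0)·1 = 0 ⇒ exp(m) = 0
Π_4 = q^-1 · ΔT · h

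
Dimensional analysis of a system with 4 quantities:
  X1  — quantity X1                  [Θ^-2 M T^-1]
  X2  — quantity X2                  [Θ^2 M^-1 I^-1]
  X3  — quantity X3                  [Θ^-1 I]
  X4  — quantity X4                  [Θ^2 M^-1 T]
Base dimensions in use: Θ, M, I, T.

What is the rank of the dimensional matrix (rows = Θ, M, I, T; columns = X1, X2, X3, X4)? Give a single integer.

3

Exponent matrix [Θ,M,I,T] × [X1,X2,X3,X4]:
  Θ: [-2  2 -1  2]
  M: [ 1 -1  0 -1]
  I: [ 0 -1  1  0]
  T: [-1  0  0  1]
RREF → pivots at {X1,X2,X3} ⇒ r = 3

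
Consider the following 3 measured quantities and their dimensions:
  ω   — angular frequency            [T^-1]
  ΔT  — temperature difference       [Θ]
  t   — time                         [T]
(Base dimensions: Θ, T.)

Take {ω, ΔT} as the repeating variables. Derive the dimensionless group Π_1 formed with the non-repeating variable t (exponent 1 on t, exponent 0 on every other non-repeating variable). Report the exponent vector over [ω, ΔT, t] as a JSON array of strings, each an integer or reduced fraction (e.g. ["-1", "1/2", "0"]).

Dimensional matrix (Θ×T by ω×ΔT×t):
  Θ: [ 0  1  0]
  T: [-1  0  1]
Echelon form has 2 nonzero rows (pivots: ω,ΔT)
Repeat: ω,ΔT; free: t
RREF:
  r0: [   1    0   -1]
  r1: [   0    1    0]
Fix exponent of t at 1; solve each RREF row for its pivot's exponent:
  r0: exp(ω) + (-1)·1 = 0 ⇒ exp(ω) = 1
  r1: exp(ΔT) + (0)·1 = 0 ⇒ exp(ΔT) = 0
Π_1 = ω · t

["1", "0", "1"]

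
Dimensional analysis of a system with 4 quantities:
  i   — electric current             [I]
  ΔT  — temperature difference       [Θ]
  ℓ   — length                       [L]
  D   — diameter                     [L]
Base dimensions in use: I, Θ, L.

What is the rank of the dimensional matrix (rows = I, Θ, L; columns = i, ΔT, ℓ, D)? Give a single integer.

3

Dimensional matrix (I×Θ×L by i×ΔT×ℓ×D):
  I: [ 1  0  0  0]
  Θ: [ 0  1  0  0]
  L: [ 0  0  1  1]
Echelon form has 3 nonzero rows (pivots: i,ΔT,ℓ)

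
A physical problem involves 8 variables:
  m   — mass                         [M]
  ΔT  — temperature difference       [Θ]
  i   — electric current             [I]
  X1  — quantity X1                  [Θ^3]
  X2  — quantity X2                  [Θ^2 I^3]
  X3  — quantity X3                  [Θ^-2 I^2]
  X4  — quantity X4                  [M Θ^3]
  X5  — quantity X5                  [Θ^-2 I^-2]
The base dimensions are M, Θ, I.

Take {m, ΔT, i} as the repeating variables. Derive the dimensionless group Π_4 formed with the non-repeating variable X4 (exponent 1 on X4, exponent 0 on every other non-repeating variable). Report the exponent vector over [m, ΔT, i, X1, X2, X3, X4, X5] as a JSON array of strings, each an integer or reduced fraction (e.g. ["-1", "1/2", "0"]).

Write exponents as rows M,Θ,I / cols m,ΔT,i,X1,X2,X3,X4,X5:
  M: [ 1  0  0  0  0  0  1  0]
  Θ: [ 0  1  0  3  2 -2  3 -2]
  I: [ 0  0  1  0  3  2  0 -2]
Row reduction gives pivot columns m,ΔT,i; rank = 3
Repeat: m,ΔT,i; free: X1,X2,X3,X4,X5
RREF:
  r0: [   1    0    0    0    0    0    1    0]
  r1: [   0    1    0    3    2   -2    3   -2]
  r2: [   0    0    1    0    3    2    0   -2]
Fix exponent of X4 at 1, X1 at 0, X2 at 0, X3 at 0, X5 at 0; solve each RREF row for its pivot's exponent:
  r0: exp(m) + (1)·1 = 0 ⇒ exp(m) = -1
  r1: exp(ΔT) + (3)·1 = 0 ⇒ exp(ΔT) = -3
  r2: exp(i) + (0)·1 = 0 ⇒ exp(i) = 0
Π_4 = m^-1 · ΔT^-3 · X4

["-1", "-3", "0", "0", "0", "0", "1", "0"]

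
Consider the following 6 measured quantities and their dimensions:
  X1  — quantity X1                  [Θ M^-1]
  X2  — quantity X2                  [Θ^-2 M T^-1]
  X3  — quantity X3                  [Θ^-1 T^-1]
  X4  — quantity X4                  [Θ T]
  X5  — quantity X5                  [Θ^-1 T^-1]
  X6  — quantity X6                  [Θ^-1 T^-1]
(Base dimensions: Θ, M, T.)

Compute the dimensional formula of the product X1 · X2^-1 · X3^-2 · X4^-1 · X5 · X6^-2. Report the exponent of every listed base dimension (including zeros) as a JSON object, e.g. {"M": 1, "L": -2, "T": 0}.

{"Θ": 5, "M": -2, "T": 3}

Dimensional matrix (Θ×M×T by X1×X2×X3×X4×X5×X6):
  Θ: [ 1 -2 -1  1 -1 -1]
  M: [-1  1  0  0  0  0]
  T: [ 0 -1 -1  1 -1 -1]
  [Θ]: (1)·1+(-1)·-2+(-2)·-1+(-1)·1+(1)·-1+(-2)·-1 = 5
  [M]: (1)·-1+(-1)·1+(-2)·0+(-1)·0+(1)·0+(-2)·0 = -2
  [T]: (1)·0+(-1)·-1+(-2)·-1+(-1)·1+(1)·-1+(-2)·-1 = 3
⇒ Θ^5 M^-2 T^3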